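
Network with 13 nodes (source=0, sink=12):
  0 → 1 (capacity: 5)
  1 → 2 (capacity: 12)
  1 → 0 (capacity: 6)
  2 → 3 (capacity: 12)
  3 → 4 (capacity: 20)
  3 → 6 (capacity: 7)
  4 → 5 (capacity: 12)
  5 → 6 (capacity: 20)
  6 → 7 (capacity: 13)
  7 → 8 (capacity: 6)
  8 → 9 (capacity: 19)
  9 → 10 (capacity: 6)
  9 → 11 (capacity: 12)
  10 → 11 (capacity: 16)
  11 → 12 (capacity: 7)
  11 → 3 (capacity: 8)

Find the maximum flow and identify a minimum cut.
Max flow = 5, Min cut edges: (0,1)

Maximum flow: 5
Minimum cut: (0,1)
Partition: S = [0], T = [1, 2, 3, 4, 5, 6, 7, 8, 9, 10, 11, 12]

Max-flow min-cut theorem verified: both equal 5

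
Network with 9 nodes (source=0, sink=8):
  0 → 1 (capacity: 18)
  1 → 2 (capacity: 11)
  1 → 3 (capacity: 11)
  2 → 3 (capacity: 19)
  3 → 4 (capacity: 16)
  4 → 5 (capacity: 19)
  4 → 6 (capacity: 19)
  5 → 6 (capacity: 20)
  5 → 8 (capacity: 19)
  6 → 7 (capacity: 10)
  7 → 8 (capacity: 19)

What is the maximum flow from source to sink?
Maximum flow = 16

Max flow: 16

Flow assignment:
  0 → 1: 16/18
  1 → 2: 5/11
  1 → 3: 11/11
  2 → 3: 5/19
  3 → 4: 16/16
  4 → 5: 16/19
  5 → 8: 16/19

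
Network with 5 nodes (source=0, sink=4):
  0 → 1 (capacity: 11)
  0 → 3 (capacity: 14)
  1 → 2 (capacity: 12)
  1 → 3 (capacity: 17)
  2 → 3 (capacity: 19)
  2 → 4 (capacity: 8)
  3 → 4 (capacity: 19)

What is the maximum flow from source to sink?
Maximum flow = 25

Max flow: 25

Flow assignment:
  0 → 1: 11/11
  0 → 3: 14/14
  1 → 2: 11/12
  2 → 3: 3/19
  2 → 4: 8/8
  3 → 4: 17/19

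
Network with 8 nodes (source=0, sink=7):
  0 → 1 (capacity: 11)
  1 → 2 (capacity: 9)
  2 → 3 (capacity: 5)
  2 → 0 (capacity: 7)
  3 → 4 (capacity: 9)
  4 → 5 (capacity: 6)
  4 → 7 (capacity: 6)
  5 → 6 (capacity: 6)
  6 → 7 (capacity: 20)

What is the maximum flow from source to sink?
Maximum flow = 5

Max flow: 5

Flow assignment:
  0 → 1: 9/11
  1 → 2: 9/9
  2 → 3: 5/5
  2 → 0: 4/7
  3 → 4: 5/9
  4 → 7: 5/6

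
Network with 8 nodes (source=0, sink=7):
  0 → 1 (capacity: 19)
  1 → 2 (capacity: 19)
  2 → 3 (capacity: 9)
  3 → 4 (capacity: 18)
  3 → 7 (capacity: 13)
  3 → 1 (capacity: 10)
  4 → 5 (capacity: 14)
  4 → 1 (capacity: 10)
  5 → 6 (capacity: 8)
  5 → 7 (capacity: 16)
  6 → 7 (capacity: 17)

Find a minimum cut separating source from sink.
Min cut value = 9, edges: (2,3)

Min cut value: 9
Partition: S = [0, 1, 2], T = [3, 4, 5, 6, 7]
Cut edges: (2,3)

By max-flow min-cut theorem, max flow = min cut = 9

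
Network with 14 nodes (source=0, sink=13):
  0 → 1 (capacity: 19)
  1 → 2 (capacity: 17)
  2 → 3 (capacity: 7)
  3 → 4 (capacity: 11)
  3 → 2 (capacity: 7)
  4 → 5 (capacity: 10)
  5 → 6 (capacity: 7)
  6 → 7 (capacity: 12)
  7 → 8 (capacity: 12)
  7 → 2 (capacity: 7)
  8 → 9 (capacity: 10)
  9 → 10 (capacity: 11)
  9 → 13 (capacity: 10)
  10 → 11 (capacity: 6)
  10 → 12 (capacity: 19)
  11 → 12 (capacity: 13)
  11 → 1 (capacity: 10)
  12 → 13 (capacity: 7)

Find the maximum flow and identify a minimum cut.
Max flow = 7, Min cut edges: (5,6)

Maximum flow: 7
Minimum cut: (5,6)
Partition: S = [0, 1, 2, 3, 4, 5], T = [6, 7, 8, 9, 10, 11, 12, 13]

Max-flow min-cut theorem verified: both equal 7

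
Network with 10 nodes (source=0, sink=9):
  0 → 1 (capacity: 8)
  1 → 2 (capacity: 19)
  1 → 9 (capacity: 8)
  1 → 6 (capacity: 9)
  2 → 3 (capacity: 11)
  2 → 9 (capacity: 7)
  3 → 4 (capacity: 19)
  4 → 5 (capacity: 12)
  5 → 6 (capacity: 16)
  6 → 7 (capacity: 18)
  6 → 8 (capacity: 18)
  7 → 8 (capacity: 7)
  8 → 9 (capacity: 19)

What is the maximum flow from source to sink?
Maximum flow = 8

Max flow: 8

Flow assignment:
  0 → 1: 8/8
  1 → 9: 8/8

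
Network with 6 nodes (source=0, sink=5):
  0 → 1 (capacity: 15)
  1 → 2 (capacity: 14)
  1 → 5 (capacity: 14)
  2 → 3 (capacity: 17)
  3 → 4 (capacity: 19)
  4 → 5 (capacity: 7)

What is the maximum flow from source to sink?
Maximum flow = 15

Max flow: 15

Flow assignment:
  0 → 1: 15/15
  1 → 2: 1/14
  1 → 5: 14/14
  2 → 3: 1/17
  3 → 4: 1/19
  4 → 5: 1/7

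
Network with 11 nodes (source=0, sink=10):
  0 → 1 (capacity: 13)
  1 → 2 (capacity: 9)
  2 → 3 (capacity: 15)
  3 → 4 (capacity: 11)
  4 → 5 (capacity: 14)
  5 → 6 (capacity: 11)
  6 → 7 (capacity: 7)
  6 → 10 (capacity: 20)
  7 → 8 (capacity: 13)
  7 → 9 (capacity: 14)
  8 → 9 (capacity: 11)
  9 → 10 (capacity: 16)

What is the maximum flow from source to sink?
Maximum flow = 9

Max flow: 9

Flow assignment:
  0 → 1: 9/13
  1 → 2: 9/9
  2 → 3: 9/15
  3 → 4: 9/11
  4 → 5: 9/14
  5 → 6: 9/11
  6 → 10: 9/20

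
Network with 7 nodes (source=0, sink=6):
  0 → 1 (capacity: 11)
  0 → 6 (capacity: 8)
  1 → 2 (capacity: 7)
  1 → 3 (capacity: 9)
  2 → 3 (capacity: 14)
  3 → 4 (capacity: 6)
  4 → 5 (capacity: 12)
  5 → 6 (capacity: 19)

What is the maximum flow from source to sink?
Maximum flow = 14

Max flow: 14

Flow assignment:
  0 → 1: 6/11
  0 → 6: 8/8
  1 → 3: 6/9
  3 → 4: 6/6
  4 → 5: 6/12
  5 → 6: 6/19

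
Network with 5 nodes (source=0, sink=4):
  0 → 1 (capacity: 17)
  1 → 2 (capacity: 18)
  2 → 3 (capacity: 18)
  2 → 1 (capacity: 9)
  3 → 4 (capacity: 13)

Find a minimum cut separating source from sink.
Min cut value = 13, edges: (3,4)

Min cut value: 13
Partition: S = [0, 1, 2, 3], T = [4]
Cut edges: (3,4)

By max-flow min-cut theorem, max flow = min cut = 13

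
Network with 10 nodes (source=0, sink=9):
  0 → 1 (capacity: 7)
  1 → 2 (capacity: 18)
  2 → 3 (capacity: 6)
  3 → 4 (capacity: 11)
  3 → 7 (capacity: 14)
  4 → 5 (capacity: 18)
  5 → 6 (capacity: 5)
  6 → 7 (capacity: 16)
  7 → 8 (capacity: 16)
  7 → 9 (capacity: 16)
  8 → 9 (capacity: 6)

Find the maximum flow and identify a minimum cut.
Max flow = 6, Min cut edges: (2,3)

Maximum flow: 6
Minimum cut: (2,3)
Partition: S = [0, 1, 2], T = [3, 4, 5, 6, 7, 8, 9]

Max-flow min-cut theorem verified: both equal 6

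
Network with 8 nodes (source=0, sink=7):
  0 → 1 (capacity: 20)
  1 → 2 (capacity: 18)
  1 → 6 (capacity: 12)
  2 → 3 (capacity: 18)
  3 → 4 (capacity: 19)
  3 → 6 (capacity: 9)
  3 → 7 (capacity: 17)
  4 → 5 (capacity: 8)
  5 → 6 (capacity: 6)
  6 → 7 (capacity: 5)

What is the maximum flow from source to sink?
Maximum flow = 20

Max flow: 20

Flow assignment:
  0 → 1: 20/20
  1 → 2: 15/18
  1 → 6: 5/12
  2 → 3: 15/18
  3 → 7: 15/17
  6 → 7: 5/5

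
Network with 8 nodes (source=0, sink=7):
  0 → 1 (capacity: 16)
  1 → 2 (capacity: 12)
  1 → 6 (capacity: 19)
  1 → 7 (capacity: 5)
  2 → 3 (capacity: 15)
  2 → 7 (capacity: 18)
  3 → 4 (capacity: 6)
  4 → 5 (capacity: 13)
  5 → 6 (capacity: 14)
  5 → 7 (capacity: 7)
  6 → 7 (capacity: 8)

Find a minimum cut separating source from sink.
Min cut value = 16, edges: (0,1)

Min cut value: 16
Partition: S = [0], T = [1, 2, 3, 4, 5, 6, 7]
Cut edges: (0,1)

By max-flow min-cut theorem, max flow = min cut = 16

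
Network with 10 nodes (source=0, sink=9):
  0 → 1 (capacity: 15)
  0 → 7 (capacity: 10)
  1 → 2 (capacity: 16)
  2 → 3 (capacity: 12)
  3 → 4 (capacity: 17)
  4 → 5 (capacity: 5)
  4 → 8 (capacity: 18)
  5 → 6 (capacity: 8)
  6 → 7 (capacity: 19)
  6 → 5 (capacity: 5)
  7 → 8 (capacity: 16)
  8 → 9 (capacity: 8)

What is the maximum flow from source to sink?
Maximum flow = 8

Max flow: 8

Flow assignment:
  0 → 1: 8/15
  1 → 2: 8/16
  2 → 3: 8/12
  3 → 4: 8/17
  4 → 8: 8/18
  8 → 9: 8/8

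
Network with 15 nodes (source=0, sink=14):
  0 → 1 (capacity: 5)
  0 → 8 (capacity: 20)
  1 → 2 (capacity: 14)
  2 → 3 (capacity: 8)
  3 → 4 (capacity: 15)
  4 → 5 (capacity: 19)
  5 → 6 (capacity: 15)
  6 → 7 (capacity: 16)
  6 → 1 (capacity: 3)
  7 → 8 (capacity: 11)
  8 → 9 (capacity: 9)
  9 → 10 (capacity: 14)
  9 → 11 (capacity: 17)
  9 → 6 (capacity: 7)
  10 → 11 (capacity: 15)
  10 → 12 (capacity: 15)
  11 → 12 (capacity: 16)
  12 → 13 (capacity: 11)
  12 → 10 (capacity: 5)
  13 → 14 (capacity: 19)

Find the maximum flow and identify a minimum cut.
Max flow = 9, Min cut edges: (8,9)

Maximum flow: 9
Minimum cut: (8,9)
Partition: S = [0, 1, 2, 3, 4, 5, 6, 7, 8], T = [9, 10, 11, 12, 13, 14]

Max-flow min-cut theorem verified: both equal 9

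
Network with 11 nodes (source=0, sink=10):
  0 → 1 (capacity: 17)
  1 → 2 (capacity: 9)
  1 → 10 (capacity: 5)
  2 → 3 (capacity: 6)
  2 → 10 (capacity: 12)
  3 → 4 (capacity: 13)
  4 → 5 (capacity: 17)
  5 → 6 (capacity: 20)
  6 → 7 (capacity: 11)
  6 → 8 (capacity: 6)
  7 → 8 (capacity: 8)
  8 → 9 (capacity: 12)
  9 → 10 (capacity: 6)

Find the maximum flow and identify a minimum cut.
Max flow = 14, Min cut edges: (1,2), (1,10)

Maximum flow: 14
Minimum cut: (1,2), (1,10)
Partition: S = [0, 1], T = [2, 3, 4, 5, 6, 7, 8, 9, 10]

Max-flow min-cut theorem verified: both equal 14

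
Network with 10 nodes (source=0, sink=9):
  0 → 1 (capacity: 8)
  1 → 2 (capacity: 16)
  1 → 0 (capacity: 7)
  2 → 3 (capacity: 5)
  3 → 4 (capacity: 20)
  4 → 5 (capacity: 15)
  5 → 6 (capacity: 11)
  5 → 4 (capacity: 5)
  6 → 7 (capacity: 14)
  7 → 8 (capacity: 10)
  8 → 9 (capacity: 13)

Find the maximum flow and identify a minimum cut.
Max flow = 5, Min cut edges: (2,3)

Maximum flow: 5
Minimum cut: (2,3)
Partition: S = [0, 1, 2], T = [3, 4, 5, 6, 7, 8, 9]

Max-flow min-cut theorem verified: both equal 5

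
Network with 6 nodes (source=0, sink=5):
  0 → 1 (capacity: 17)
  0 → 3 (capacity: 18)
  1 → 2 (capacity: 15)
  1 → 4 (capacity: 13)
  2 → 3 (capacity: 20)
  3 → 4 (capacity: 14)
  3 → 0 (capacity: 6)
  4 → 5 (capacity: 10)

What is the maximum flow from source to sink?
Maximum flow = 10

Max flow: 10

Flow assignment:
  0 → 1: 4/17
  0 → 3: 6/18
  1 → 2: 4/15
  2 → 3: 4/20
  3 → 4: 10/14
  4 → 5: 10/10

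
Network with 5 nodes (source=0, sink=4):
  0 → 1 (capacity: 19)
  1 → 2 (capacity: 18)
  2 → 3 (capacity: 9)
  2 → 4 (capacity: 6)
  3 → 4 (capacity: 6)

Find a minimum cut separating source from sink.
Min cut value = 12, edges: (2,4), (3,4)

Min cut value: 12
Partition: S = [0, 1, 2, 3], T = [4]
Cut edges: (2,4), (3,4)

By max-flow min-cut theorem, max flow = min cut = 12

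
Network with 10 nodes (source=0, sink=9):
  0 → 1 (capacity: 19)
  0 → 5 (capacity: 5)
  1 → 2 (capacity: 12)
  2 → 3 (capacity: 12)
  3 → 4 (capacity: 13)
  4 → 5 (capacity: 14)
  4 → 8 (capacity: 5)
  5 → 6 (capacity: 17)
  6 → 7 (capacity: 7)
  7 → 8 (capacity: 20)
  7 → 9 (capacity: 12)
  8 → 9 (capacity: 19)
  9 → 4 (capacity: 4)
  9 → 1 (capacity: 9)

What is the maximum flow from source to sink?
Maximum flow = 12

Max flow: 12

Flow assignment:
  0 → 1: 12/19
  1 → 2: 12/12
  2 → 3: 12/12
  3 → 4: 12/13
  4 → 5: 7/14
  4 → 8: 5/5
  5 → 6: 7/17
  6 → 7: 7/7
  7 → 9: 7/12
  8 → 9: 5/19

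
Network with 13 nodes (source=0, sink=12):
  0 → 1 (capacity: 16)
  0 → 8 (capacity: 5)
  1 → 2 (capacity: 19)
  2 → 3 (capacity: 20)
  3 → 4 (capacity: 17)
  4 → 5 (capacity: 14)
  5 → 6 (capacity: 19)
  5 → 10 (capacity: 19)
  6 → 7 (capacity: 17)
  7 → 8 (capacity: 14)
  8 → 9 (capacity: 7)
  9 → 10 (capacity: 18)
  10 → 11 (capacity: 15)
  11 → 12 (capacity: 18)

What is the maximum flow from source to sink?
Maximum flow = 15

Max flow: 15

Flow assignment:
  0 → 1: 14/16
  0 → 8: 1/5
  1 → 2: 14/19
  2 → 3: 14/20
  3 → 4: 14/17
  4 → 5: 14/14
  5 → 10: 14/19
  8 → 9: 1/7
  9 → 10: 1/18
  10 → 11: 15/15
  11 → 12: 15/18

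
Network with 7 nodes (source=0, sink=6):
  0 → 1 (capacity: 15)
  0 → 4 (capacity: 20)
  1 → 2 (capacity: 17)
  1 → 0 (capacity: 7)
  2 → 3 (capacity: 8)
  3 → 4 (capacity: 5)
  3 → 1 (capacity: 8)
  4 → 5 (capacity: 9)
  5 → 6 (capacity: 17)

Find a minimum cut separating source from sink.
Min cut value = 9, edges: (4,5)

Min cut value: 9
Partition: S = [0, 1, 2, 3, 4], T = [5, 6]
Cut edges: (4,5)

By max-flow min-cut theorem, max flow = min cut = 9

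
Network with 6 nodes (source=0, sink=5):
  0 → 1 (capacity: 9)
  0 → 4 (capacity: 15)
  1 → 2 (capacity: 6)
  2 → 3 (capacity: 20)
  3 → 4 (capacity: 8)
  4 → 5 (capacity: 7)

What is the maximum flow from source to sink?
Maximum flow = 7

Max flow: 7

Flow assignment:
  0 → 1: 6/9
  0 → 4: 1/15
  1 → 2: 6/6
  2 → 3: 6/20
  3 → 4: 6/8
  4 → 5: 7/7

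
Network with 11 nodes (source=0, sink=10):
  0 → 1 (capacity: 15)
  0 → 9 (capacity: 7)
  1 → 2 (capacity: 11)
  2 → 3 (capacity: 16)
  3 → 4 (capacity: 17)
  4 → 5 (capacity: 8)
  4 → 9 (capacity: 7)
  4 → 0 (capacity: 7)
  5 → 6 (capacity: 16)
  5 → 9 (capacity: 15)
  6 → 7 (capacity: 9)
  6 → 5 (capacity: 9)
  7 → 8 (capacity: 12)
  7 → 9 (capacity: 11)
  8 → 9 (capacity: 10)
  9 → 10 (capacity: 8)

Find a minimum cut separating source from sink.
Min cut value = 8, edges: (9,10)

Min cut value: 8
Partition: S = [0, 1, 2, 3, 4, 5, 6, 7, 8, 9], T = [10]
Cut edges: (9,10)

By max-flow min-cut theorem, max flow = min cut = 8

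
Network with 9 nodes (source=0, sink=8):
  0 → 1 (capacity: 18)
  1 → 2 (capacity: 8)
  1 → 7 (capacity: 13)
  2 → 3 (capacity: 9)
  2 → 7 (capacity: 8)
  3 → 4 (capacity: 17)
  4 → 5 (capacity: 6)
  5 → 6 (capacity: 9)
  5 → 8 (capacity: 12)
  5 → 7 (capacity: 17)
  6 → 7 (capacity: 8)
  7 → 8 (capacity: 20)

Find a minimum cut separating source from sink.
Min cut value = 18, edges: (0,1)

Min cut value: 18
Partition: S = [0], T = [1, 2, 3, 4, 5, 6, 7, 8]
Cut edges: (0,1)

By max-flow min-cut theorem, max flow = min cut = 18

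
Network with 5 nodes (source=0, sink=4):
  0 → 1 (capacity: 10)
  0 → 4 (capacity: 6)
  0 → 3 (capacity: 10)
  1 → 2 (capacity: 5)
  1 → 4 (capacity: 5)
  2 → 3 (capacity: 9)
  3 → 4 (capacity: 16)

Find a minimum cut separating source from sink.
Min cut value = 26, edges: (0,4), (0,3), (1,2), (1,4)

Min cut value: 26
Partition: S = [0, 1], T = [2, 3, 4]
Cut edges: (0,4), (0,3), (1,2), (1,4)

By max-flow min-cut theorem, max flow = min cut = 26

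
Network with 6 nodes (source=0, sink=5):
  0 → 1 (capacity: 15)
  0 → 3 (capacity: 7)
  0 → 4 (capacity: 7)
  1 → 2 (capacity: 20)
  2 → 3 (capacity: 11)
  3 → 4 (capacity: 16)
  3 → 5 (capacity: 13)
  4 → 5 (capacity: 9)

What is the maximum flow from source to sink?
Maximum flow = 22

Max flow: 22

Flow assignment:
  0 → 1: 11/15
  0 → 3: 4/7
  0 → 4: 7/7
  1 → 2: 11/20
  2 → 3: 11/11
  3 → 4: 2/16
  3 → 5: 13/13
  4 → 5: 9/9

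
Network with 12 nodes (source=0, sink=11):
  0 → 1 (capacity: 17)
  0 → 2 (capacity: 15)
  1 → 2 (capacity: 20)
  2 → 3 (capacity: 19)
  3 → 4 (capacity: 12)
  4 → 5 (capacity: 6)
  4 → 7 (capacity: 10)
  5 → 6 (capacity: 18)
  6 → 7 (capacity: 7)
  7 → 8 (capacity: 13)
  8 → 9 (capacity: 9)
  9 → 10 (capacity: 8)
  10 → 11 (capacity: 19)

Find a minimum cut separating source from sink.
Min cut value = 8, edges: (9,10)

Min cut value: 8
Partition: S = [0, 1, 2, 3, 4, 5, 6, 7, 8, 9], T = [10, 11]
Cut edges: (9,10)

By max-flow min-cut theorem, max flow = min cut = 8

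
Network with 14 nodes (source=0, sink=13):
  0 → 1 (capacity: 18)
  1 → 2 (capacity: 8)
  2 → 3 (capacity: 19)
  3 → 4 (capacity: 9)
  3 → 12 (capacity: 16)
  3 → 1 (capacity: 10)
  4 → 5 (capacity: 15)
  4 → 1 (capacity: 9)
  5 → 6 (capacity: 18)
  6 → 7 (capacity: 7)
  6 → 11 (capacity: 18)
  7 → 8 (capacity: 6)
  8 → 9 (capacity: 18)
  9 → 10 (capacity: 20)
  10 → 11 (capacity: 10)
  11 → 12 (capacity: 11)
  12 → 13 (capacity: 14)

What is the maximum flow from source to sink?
Maximum flow = 8

Max flow: 8

Flow assignment:
  0 → 1: 8/18
  1 → 2: 8/8
  2 → 3: 8/19
  3 → 12: 8/16
  12 → 13: 8/14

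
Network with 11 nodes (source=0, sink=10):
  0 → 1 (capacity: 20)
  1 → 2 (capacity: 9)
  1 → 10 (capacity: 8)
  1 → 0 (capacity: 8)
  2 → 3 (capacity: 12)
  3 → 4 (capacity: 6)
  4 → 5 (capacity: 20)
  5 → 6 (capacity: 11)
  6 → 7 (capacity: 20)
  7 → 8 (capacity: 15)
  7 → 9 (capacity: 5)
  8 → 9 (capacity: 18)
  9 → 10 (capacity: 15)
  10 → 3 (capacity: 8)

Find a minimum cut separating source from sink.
Min cut value = 14, edges: (1,10), (3,4)

Min cut value: 14
Partition: S = [0, 1, 2, 3], T = [4, 5, 6, 7, 8, 9, 10]
Cut edges: (1,10), (3,4)

By max-flow min-cut theorem, max flow = min cut = 14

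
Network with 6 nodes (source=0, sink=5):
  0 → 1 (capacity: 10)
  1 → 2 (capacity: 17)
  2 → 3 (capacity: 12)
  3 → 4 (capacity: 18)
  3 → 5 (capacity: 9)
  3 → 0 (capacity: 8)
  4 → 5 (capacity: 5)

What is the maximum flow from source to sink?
Maximum flow = 10

Max flow: 10

Flow assignment:
  0 → 1: 10/10
  1 → 2: 10/17
  2 → 3: 10/12
  3 → 4: 1/18
  3 → 5: 9/9
  4 → 5: 1/5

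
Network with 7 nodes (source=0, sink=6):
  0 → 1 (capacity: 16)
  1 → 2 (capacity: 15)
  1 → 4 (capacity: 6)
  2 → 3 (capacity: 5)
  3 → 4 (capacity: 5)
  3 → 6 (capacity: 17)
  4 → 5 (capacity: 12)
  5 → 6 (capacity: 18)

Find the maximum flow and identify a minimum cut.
Max flow = 11, Min cut edges: (1,4), (2,3)

Maximum flow: 11
Minimum cut: (1,4), (2,3)
Partition: S = [0, 1, 2], T = [3, 4, 5, 6]

Max-flow min-cut theorem verified: both equal 11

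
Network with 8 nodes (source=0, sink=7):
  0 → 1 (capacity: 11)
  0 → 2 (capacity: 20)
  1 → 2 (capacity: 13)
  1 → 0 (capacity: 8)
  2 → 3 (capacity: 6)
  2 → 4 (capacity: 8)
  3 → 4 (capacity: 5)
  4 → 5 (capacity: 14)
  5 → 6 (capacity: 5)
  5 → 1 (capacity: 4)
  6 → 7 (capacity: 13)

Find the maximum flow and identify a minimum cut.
Max flow = 5, Min cut edges: (5,6)

Maximum flow: 5
Minimum cut: (5,6)
Partition: S = [0, 1, 2, 3, 4, 5], T = [6, 7]

Max-flow min-cut theorem verified: both equal 5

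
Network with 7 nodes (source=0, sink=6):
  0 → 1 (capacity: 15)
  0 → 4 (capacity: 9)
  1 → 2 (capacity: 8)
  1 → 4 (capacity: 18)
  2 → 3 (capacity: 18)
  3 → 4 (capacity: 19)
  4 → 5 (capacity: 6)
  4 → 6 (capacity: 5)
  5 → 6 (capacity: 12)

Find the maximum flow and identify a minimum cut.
Max flow = 11, Min cut edges: (4,5), (4,6)

Maximum flow: 11
Minimum cut: (4,5), (4,6)
Partition: S = [0, 1, 2, 3, 4], T = [5, 6]

Max-flow min-cut theorem verified: both equal 11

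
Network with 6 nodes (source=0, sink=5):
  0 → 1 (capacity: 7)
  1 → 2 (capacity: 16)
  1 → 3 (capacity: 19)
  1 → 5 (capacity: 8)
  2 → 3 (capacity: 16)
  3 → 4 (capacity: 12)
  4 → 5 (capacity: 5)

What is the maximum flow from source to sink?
Maximum flow = 7

Max flow: 7

Flow assignment:
  0 → 1: 7/7
  1 → 5: 7/8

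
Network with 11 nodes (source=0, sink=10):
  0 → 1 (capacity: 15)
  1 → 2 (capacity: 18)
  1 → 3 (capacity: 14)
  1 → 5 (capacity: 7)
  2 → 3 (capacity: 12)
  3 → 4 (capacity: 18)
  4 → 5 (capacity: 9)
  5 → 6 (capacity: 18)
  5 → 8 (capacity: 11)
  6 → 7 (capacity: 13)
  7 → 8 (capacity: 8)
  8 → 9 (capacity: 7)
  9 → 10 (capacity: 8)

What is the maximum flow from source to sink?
Maximum flow = 7

Max flow: 7

Flow assignment:
  0 → 1: 7/15
  1 → 3: 7/14
  3 → 4: 7/18
  4 → 5: 7/9
  5 → 6: 4/18
  5 → 8: 3/11
  6 → 7: 4/13
  7 → 8: 4/8
  8 → 9: 7/7
  9 → 10: 7/8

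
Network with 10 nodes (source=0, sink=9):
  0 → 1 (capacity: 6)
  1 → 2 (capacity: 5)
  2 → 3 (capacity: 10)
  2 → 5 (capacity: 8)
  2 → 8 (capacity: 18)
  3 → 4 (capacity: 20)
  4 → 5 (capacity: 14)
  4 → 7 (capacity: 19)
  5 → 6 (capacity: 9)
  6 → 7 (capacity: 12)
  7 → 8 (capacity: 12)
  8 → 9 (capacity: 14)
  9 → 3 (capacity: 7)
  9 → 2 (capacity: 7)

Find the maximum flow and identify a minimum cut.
Max flow = 5, Min cut edges: (1,2)

Maximum flow: 5
Minimum cut: (1,2)
Partition: S = [0, 1], T = [2, 3, 4, 5, 6, 7, 8, 9]

Max-flow min-cut theorem verified: both equal 5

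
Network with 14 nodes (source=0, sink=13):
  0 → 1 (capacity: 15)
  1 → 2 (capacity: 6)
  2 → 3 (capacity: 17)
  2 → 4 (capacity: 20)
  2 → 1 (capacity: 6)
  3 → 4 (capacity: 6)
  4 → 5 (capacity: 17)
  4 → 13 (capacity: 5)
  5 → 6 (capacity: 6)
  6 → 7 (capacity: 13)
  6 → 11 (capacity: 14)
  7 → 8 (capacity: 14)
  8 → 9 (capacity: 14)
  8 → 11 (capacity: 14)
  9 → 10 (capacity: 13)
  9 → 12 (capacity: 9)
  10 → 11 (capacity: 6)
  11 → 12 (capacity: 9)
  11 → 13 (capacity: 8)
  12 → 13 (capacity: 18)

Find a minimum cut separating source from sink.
Min cut value = 6, edges: (1,2)

Min cut value: 6
Partition: S = [0, 1], T = [2, 3, 4, 5, 6, 7, 8, 9, 10, 11, 12, 13]
Cut edges: (1,2)

By max-flow min-cut theorem, max flow = min cut = 6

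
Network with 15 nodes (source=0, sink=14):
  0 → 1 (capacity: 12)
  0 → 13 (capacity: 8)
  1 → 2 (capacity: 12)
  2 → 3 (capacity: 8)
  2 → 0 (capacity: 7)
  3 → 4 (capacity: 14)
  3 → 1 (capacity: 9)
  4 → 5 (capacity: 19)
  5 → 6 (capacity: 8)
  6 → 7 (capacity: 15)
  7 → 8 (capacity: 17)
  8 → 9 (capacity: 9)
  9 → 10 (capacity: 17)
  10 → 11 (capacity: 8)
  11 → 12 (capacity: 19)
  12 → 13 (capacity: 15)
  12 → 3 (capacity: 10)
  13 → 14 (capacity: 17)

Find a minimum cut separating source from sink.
Min cut value = 16, edges: (0,13), (10,11)

Min cut value: 16
Partition: S = [0, 1, 2, 3, 4, 5, 6, 7, 8, 9, 10], T = [11, 12, 13, 14]
Cut edges: (0,13), (10,11)

By max-flow min-cut theorem, max flow = min cut = 16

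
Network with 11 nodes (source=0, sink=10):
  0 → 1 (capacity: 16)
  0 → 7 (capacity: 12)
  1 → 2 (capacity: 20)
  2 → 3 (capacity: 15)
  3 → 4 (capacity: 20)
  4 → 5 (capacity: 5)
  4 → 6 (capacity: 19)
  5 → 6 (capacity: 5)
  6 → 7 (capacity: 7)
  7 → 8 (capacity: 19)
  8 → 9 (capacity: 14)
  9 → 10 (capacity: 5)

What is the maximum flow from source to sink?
Maximum flow = 5

Max flow: 5

Flow assignment:
  0 → 1: 5/16
  1 → 2: 5/20
  2 → 3: 5/15
  3 → 4: 5/20
  4 → 6: 5/19
  6 → 7: 5/7
  7 → 8: 5/19
  8 → 9: 5/14
  9 → 10: 5/5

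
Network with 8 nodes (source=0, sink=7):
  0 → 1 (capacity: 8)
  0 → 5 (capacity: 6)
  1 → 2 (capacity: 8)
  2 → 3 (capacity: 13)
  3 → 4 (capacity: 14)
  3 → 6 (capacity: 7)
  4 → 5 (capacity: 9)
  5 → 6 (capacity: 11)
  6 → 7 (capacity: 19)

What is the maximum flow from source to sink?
Maximum flow = 14

Max flow: 14

Flow assignment:
  0 → 1: 8/8
  0 → 5: 6/6
  1 → 2: 8/8
  2 → 3: 8/13
  3 → 4: 1/14
  3 → 6: 7/7
  4 → 5: 1/9
  5 → 6: 7/11
  6 → 7: 14/19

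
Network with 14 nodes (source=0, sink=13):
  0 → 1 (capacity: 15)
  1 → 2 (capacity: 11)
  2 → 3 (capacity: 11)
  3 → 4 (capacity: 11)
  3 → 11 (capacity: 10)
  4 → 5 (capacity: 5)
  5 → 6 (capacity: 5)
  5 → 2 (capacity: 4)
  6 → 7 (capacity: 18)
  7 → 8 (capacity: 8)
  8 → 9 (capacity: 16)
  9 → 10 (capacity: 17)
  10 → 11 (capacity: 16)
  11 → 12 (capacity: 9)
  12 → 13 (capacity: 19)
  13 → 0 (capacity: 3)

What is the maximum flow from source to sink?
Maximum flow = 9

Max flow: 9

Flow assignment:
  0 → 1: 9/15
  1 → 2: 9/11
  2 → 3: 9/11
  3 → 4: 1/11
  3 → 11: 8/10
  4 → 5: 1/5
  5 → 6: 1/5
  6 → 7: 1/18
  7 → 8: 1/8
  8 → 9: 1/16
  9 → 10: 1/17
  10 → 11: 1/16
  11 → 12: 9/9
  12 → 13: 9/19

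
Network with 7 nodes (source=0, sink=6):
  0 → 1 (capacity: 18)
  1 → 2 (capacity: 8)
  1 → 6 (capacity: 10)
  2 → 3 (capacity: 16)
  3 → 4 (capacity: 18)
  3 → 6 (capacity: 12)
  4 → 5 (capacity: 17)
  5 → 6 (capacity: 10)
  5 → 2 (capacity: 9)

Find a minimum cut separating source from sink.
Min cut value = 18, edges: (1,2), (1,6)

Min cut value: 18
Partition: S = [0, 1], T = [2, 3, 4, 5, 6]
Cut edges: (1,2), (1,6)

By max-flow min-cut theorem, max flow = min cut = 18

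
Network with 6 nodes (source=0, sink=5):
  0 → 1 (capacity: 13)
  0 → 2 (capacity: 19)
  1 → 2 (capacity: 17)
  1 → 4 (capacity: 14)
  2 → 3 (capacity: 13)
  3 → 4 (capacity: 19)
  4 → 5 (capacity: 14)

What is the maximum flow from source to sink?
Maximum flow = 14

Max flow: 14

Flow assignment:
  0 → 1: 1/13
  0 → 2: 13/19
  1 → 4: 1/14
  2 → 3: 13/13
  3 → 4: 13/19
  4 → 5: 14/14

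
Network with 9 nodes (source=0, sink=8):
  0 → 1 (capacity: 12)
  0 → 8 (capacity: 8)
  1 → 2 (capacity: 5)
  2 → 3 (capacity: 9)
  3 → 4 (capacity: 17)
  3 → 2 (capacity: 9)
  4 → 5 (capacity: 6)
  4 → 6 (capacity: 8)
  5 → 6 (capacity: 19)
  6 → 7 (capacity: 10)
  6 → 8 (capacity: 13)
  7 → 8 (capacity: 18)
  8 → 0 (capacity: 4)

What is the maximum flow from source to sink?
Maximum flow = 13

Max flow: 13

Flow assignment:
  0 → 1: 5/12
  0 → 8: 8/8
  1 → 2: 5/5
  2 → 3: 5/9
  3 → 4: 5/17
  4 → 6: 5/8
  6 → 8: 5/13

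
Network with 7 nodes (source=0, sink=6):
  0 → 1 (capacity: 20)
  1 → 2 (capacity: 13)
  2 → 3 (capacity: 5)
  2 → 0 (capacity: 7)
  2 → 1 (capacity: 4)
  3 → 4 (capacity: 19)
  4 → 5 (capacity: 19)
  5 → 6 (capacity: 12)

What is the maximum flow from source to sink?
Maximum flow = 5

Max flow: 5

Flow assignment:
  0 → 1: 12/20
  1 → 2: 12/13
  2 → 3: 5/5
  2 → 0: 7/7
  3 → 4: 5/19
  4 → 5: 5/19
  5 → 6: 5/12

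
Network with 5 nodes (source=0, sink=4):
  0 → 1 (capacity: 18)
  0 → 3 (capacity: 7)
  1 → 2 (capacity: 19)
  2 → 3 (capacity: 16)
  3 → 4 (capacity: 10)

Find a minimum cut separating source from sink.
Min cut value = 10, edges: (3,4)

Min cut value: 10
Partition: S = [0, 1, 2, 3], T = [4]
Cut edges: (3,4)

By max-flow min-cut theorem, max flow = min cut = 10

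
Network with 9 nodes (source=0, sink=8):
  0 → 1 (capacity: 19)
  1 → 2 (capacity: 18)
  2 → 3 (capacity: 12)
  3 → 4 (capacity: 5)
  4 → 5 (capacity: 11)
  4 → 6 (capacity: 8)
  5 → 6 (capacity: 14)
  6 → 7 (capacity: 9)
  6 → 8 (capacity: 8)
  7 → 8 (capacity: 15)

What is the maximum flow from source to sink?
Maximum flow = 5

Max flow: 5

Flow assignment:
  0 → 1: 5/19
  1 → 2: 5/18
  2 → 3: 5/12
  3 → 4: 5/5
  4 → 6: 5/8
  6 → 8: 5/8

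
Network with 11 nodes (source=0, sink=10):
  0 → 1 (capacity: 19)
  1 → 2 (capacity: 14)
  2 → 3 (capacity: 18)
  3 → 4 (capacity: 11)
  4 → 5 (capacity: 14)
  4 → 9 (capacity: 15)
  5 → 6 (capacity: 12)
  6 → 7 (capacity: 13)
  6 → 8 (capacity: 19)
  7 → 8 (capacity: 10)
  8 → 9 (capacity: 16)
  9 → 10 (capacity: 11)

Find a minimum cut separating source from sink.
Min cut value = 11, edges: (9,10)

Min cut value: 11
Partition: S = [0, 1, 2, 3, 4, 5, 6, 7, 8, 9], T = [10]
Cut edges: (9,10)

By max-flow min-cut theorem, max flow = min cut = 11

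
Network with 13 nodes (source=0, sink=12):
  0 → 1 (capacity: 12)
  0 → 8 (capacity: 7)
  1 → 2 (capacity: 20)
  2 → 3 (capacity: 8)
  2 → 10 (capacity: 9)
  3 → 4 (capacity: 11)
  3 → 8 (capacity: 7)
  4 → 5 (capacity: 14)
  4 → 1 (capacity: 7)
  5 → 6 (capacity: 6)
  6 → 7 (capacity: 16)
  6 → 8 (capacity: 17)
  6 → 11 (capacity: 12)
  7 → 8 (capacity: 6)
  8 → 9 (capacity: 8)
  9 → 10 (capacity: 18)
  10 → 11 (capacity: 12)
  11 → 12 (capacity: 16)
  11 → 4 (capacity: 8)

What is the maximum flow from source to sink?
Maximum flow = 16

Max flow: 16

Flow assignment:
  0 → 1: 11/12
  0 → 8: 5/7
  1 → 2: 12/20
  2 → 3: 7/8
  2 → 10: 5/9
  3 → 4: 7/11
  4 → 5: 6/14
  4 → 1: 1/7
  5 → 6: 6/6
  6 → 8: 2/17
  6 → 11: 4/12
  8 → 9: 7/8
  9 → 10: 7/18
  10 → 11: 12/12
  11 → 12: 16/16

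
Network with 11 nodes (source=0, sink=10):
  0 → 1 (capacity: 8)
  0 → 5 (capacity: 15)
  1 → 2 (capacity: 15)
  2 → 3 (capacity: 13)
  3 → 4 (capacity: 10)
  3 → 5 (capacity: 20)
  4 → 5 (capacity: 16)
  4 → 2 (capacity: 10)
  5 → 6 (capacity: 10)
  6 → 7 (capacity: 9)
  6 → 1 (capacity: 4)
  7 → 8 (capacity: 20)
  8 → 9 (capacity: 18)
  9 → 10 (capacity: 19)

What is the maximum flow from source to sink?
Maximum flow = 9

Max flow: 9

Flow assignment:
  0 → 1: 8/8
  0 → 5: 1/15
  1 → 2: 8/15
  2 → 3: 8/13
  3 → 5: 8/20
  5 → 6: 9/10
  6 → 7: 9/9
  7 → 8: 9/20
  8 → 9: 9/18
  9 → 10: 9/19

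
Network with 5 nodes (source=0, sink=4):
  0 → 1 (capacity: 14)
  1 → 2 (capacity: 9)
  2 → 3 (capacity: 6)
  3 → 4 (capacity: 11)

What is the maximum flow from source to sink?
Maximum flow = 6

Max flow: 6

Flow assignment:
  0 → 1: 6/14
  1 → 2: 6/9
  2 → 3: 6/6
  3 → 4: 6/11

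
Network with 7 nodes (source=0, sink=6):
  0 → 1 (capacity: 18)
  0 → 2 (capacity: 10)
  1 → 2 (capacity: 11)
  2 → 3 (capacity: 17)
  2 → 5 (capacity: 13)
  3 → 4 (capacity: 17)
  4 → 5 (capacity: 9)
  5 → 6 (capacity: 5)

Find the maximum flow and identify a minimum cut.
Max flow = 5, Min cut edges: (5,6)

Maximum flow: 5
Minimum cut: (5,6)
Partition: S = [0, 1, 2, 3, 4, 5], T = [6]

Max-flow min-cut theorem verified: both equal 5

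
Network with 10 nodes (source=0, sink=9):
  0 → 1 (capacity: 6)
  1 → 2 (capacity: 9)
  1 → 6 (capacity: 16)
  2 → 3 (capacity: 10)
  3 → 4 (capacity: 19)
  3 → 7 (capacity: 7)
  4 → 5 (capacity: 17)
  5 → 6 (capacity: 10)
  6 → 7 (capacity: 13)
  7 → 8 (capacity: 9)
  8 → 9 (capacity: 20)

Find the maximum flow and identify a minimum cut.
Max flow = 6, Min cut edges: (0,1)

Maximum flow: 6
Minimum cut: (0,1)
Partition: S = [0], T = [1, 2, 3, 4, 5, 6, 7, 8, 9]

Max-flow min-cut theorem verified: both equal 6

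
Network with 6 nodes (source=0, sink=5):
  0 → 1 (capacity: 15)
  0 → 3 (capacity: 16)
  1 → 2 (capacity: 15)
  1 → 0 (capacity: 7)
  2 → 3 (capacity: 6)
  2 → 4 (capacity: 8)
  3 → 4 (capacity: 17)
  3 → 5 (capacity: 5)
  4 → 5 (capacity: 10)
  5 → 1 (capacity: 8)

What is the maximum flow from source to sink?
Maximum flow = 15

Max flow: 15

Flow assignment:
  0 → 1: 14/15
  0 → 3: 1/16
  1 → 2: 14/15
  2 → 3: 6/6
  2 → 4: 8/8
  3 → 4: 2/17
  3 → 5: 5/5
  4 → 5: 10/10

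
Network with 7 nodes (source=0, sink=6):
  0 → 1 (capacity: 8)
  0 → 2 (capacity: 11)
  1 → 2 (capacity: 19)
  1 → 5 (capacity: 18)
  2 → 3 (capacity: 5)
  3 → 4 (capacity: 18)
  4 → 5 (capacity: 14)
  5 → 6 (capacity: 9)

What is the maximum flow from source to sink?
Maximum flow = 9

Max flow: 9

Flow assignment:
  0 → 1: 4/8
  0 → 2: 5/11
  1 → 5: 4/18
  2 → 3: 5/5
  3 → 4: 5/18
  4 → 5: 5/14
  5 → 6: 9/9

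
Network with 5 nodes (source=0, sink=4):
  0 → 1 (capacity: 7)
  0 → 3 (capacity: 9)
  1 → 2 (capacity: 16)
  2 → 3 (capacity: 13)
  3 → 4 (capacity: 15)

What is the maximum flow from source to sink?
Maximum flow = 15

Max flow: 15

Flow assignment:
  0 → 1: 7/7
  0 → 3: 8/9
  1 → 2: 7/16
  2 → 3: 7/13
  3 → 4: 15/15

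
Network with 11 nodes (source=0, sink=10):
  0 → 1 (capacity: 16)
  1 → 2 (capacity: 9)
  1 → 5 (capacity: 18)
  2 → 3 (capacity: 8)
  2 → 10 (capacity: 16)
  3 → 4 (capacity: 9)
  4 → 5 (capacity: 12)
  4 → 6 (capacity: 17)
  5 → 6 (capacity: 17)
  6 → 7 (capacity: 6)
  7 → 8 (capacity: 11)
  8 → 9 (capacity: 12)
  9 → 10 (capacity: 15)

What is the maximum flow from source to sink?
Maximum flow = 15

Max flow: 15

Flow assignment:
  0 → 1: 15/16
  1 → 2: 9/9
  1 → 5: 6/18
  2 → 10: 9/16
  5 → 6: 6/17
  6 → 7: 6/6
  7 → 8: 6/11
  8 → 9: 6/12
  9 → 10: 6/15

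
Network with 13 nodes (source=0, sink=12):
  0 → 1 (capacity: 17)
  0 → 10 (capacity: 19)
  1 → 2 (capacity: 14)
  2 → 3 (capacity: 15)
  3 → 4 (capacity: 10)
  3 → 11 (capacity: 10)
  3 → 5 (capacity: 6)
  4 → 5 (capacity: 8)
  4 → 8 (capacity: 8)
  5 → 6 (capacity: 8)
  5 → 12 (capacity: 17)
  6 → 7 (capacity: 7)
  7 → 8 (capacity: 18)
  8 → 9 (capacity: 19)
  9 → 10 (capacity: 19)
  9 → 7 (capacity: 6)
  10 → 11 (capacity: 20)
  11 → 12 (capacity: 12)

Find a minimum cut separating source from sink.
Min cut value = 26, edges: (3,5), (4,5), (11,12)

Min cut value: 26
Partition: S = [0, 1, 2, 3, 4, 6, 7, 8, 9, 10, 11], T = [5, 12]
Cut edges: (3,5), (4,5), (11,12)

By max-flow min-cut theorem, max flow = min cut = 26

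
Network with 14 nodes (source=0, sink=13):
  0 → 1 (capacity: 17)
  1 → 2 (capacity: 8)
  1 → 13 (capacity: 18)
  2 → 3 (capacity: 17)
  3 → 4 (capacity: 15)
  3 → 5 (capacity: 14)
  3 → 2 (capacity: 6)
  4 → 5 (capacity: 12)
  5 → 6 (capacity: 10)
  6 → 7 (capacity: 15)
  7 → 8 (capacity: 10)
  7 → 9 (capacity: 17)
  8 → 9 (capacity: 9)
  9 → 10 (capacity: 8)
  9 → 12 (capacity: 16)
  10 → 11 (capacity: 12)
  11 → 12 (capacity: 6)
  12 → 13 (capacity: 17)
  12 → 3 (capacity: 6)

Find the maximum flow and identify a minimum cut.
Max flow = 17, Min cut edges: (0,1)

Maximum flow: 17
Minimum cut: (0,1)
Partition: S = [0], T = [1, 2, 3, 4, 5, 6, 7, 8, 9, 10, 11, 12, 13]

Max-flow min-cut theorem verified: both equal 17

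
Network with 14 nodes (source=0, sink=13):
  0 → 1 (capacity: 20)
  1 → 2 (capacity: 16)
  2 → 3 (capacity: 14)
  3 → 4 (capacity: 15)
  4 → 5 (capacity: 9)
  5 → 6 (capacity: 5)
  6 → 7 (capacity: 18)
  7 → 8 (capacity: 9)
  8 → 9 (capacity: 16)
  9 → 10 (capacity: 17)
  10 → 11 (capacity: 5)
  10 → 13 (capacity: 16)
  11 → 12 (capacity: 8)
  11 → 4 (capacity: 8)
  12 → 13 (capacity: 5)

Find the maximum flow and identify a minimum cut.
Max flow = 5, Min cut edges: (5,6)

Maximum flow: 5
Minimum cut: (5,6)
Partition: S = [0, 1, 2, 3, 4, 5], T = [6, 7, 8, 9, 10, 11, 12, 13]

Max-flow min-cut theorem verified: both equal 5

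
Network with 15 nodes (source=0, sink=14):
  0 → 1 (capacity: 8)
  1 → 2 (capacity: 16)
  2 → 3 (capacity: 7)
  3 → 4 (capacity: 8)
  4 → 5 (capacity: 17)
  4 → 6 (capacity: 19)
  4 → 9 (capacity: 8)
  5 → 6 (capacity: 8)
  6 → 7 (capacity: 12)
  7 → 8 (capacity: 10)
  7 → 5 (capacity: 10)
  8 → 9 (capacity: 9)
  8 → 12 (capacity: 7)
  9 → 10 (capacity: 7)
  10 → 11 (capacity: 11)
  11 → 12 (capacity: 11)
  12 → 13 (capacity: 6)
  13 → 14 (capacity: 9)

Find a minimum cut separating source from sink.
Min cut value = 6, edges: (12,13)

Min cut value: 6
Partition: S = [0, 1, 2, 3, 4, 5, 6, 7, 8, 9, 10, 11, 12], T = [13, 14]
Cut edges: (12,13)

By max-flow min-cut theorem, max flow = min cut = 6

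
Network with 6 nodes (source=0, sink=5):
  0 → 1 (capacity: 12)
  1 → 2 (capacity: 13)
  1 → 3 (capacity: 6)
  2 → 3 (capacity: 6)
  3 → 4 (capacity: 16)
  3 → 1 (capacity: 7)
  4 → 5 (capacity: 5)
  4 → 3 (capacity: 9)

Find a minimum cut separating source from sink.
Min cut value = 5, edges: (4,5)

Min cut value: 5
Partition: S = [0, 1, 2, 3, 4], T = [5]
Cut edges: (4,5)

By max-flow min-cut theorem, max flow = min cut = 5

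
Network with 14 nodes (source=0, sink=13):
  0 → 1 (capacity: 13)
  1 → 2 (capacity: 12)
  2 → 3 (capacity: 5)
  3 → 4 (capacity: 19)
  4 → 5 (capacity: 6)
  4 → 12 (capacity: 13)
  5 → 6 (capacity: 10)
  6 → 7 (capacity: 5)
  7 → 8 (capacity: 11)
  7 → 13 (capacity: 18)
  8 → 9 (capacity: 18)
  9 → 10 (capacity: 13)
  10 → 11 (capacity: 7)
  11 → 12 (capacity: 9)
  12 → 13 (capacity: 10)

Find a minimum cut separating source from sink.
Min cut value = 5, edges: (2,3)

Min cut value: 5
Partition: S = [0, 1, 2], T = [3, 4, 5, 6, 7, 8, 9, 10, 11, 12, 13]
Cut edges: (2,3)

By max-flow min-cut theorem, max flow = min cut = 5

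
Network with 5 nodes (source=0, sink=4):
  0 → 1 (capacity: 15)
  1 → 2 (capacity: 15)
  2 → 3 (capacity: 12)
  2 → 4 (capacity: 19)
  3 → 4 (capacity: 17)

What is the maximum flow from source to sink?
Maximum flow = 15

Max flow: 15

Flow assignment:
  0 → 1: 15/15
  1 → 2: 15/15
  2 → 4: 15/19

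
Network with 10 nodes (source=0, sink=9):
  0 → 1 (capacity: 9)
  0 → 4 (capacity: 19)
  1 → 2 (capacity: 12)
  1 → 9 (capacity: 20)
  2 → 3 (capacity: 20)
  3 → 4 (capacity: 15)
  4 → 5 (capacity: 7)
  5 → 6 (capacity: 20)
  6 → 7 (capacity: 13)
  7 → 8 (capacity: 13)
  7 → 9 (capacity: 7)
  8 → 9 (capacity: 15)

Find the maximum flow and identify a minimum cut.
Max flow = 16, Min cut edges: (0,1), (4,5)

Maximum flow: 16
Minimum cut: (0,1), (4,5)
Partition: S = [0, 2, 3, 4], T = [1, 5, 6, 7, 8, 9]

Max-flow min-cut theorem verified: both equal 16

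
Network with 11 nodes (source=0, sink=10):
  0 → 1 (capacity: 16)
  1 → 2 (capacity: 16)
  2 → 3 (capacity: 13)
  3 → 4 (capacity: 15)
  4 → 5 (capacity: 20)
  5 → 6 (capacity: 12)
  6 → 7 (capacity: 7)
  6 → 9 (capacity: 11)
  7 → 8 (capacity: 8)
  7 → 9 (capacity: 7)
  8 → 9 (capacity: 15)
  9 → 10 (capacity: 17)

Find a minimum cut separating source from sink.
Min cut value = 12, edges: (5,6)

Min cut value: 12
Partition: S = [0, 1, 2, 3, 4, 5], T = [6, 7, 8, 9, 10]
Cut edges: (5,6)

By max-flow min-cut theorem, max flow = min cut = 12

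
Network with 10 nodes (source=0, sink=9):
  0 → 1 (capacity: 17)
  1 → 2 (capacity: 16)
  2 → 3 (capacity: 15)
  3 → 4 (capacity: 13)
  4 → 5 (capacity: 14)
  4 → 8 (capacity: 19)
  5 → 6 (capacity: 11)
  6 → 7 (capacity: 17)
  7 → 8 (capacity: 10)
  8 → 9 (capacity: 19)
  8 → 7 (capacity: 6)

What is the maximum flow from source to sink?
Maximum flow = 13

Max flow: 13

Flow assignment:
  0 → 1: 13/17
  1 → 2: 13/16
  2 → 3: 13/15
  3 → 4: 13/13
  4 → 8: 13/19
  8 → 9: 13/19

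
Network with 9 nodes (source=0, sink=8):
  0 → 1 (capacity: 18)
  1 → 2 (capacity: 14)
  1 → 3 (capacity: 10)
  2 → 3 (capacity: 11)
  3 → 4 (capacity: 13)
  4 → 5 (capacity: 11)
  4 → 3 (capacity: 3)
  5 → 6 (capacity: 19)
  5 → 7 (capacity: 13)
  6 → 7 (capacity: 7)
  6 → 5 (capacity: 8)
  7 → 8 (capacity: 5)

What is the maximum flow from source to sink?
Maximum flow = 5

Max flow: 5

Flow assignment:
  0 → 1: 5/18
  1 → 2: 3/14
  1 → 3: 2/10
  2 → 3: 3/11
  3 → 4: 5/13
  4 → 5: 5/11
  5 → 7: 5/13
  7 → 8: 5/5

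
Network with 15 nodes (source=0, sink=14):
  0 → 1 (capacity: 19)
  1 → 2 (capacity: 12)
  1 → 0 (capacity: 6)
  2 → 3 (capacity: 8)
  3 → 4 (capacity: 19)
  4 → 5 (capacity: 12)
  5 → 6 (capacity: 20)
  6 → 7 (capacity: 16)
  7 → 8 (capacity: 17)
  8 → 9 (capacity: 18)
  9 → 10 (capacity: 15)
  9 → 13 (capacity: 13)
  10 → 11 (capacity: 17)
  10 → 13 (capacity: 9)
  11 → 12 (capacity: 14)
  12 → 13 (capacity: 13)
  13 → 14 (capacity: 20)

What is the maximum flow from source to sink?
Maximum flow = 8

Max flow: 8

Flow assignment:
  0 → 1: 8/19
  1 → 2: 8/12
  2 → 3: 8/8
  3 → 4: 8/19
  4 → 5: 8/12
  5 → 6: 8/20
  6 → 7: 8/16
  7 → 8: 8/17
  8 → 9: 8/18
  9 → 13: 8/13
  13 → 14: 8/20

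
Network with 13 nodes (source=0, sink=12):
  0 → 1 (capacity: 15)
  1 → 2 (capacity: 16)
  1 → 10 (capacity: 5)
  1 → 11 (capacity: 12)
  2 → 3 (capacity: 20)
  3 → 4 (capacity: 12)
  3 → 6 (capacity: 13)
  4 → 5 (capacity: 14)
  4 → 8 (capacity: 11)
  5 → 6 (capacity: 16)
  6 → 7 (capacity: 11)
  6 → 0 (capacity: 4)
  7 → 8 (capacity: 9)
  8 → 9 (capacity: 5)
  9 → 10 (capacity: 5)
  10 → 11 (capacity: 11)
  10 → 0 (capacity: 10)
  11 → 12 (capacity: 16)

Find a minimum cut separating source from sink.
Min cut value = 15, edges: (0,1)

Min cut value: 15
Partition: S = [0], T = [1, 2, 3, 4, 5, 6, 7, 8, 9, 10, 11, 12]
Cut edges: (0,1)

By max-flow min-cut theorem, max flow = min cut = 15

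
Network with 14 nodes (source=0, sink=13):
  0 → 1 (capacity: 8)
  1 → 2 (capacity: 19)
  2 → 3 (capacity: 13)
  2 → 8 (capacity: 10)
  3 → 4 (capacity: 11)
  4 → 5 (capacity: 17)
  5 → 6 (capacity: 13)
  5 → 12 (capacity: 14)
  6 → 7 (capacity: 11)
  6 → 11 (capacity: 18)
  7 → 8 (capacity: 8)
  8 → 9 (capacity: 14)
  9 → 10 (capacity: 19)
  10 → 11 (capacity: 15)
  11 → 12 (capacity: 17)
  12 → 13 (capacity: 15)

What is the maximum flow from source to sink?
Maximum flow = 8

Max flow: 8

Flow assignment:
  0 → 1: 8/8
  1 → 2: 8/19
  2 → 3: 8/13
  3 → 4: 8/11
  4 → 5: 8/17
  5 → 12: 8/14
  12 → 13: 8/15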